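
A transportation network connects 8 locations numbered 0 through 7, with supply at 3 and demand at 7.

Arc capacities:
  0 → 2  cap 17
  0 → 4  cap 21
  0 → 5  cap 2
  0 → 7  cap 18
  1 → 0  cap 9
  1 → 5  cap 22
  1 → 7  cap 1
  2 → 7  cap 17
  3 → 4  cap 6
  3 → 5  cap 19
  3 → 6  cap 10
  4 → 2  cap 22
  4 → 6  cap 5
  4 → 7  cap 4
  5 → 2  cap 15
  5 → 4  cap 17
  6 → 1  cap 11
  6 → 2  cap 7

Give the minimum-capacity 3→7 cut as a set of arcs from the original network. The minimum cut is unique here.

augment #1: 3→4→7 push 4
augment #2: 3→4→2→7 push 2
augment #3: 3→5→2→7 push 15
augment #4: 3→6→1→7 push 1
augment #5: 3→6→1→0→7 push 9
max flow = 31; residual-reachable set from 3 gives S-side
cut edges (S→T): {(1,0), (1,7), (2,7), (4,7)} total cap 31

Min-cut arcs: {(1,0), (1,7), (2,7), (4,7)} (total capacity 31)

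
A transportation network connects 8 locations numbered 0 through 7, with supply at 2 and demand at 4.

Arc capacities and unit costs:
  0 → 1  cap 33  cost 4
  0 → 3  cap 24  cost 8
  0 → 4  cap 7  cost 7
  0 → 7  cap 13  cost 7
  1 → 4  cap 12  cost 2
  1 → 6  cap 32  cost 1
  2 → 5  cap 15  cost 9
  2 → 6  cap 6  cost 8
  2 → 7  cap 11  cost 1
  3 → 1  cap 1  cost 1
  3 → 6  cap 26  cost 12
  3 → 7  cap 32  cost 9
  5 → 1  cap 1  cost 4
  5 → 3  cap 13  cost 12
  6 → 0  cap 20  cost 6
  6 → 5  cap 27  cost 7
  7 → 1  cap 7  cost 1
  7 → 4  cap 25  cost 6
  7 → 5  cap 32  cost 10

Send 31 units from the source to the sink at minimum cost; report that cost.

shortest-cost path #1: 2→7→1→4 push 7 @ unit cost 4 (adds 28)
shortest-cost path #2: 2→7→4 push 4 @ unit cost 7 (adds 28)
shortest-cost path #3: 2→5→1→4 push 1 @ unit cost 15 (adds 15)
shortest-cost path #4: 2→6→0→1→4 push 4 @ unit cost 20 (adds 80)
shortest-cost path #5: 2→6→0→4 push 2 @ unit cost 21 (adds 42)
shortest-cost path #6: 2→5→3→1→0→4 push 1 @ unit cost 25 (adds 25)
shortest-cost path #7: 2→5→3→7→4 push 12 @ unit cost 36 (adds 432)
total cost = 650

Minimum cost for 31 units: 650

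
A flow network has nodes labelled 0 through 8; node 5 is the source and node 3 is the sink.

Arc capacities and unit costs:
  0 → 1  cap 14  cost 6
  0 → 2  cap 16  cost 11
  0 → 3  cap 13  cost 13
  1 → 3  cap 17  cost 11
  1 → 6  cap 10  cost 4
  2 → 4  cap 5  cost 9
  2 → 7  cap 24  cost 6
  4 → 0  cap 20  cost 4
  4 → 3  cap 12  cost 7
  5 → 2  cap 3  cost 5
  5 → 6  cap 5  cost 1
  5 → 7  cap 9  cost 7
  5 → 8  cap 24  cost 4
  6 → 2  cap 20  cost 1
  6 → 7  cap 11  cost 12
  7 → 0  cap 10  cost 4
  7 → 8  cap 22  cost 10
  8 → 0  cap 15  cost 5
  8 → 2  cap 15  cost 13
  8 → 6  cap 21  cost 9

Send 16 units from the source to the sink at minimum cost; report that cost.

shortest-cost path #1: 5→6→2→4→3 push 5 @ unit cost 18 (adds 90)
shortest-cost path #2: 5→8→0→3 push 11 @ unit cost 22 (adds 242)
total cost = 332

Minimum cost for 16 units: 332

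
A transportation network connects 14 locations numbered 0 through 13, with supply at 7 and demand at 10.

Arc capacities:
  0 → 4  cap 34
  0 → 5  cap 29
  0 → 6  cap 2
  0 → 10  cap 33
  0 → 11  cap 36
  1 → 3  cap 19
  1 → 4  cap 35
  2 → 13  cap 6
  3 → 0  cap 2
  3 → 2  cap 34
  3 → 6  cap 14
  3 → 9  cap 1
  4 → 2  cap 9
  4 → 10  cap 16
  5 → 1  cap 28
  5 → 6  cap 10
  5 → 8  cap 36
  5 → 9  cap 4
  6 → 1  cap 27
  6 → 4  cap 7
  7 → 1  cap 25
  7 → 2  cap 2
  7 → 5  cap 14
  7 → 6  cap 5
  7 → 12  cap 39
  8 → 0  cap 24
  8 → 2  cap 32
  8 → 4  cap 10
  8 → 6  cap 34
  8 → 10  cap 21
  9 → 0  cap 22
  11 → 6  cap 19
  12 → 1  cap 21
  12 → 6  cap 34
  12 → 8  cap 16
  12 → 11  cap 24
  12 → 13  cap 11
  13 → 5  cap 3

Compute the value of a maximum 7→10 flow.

augment #1: 7→1→4→10 bottleneck 16, total now 16
augment #2: 7→5→8→10 bottleneck 14, total now 30
augment #3: 7→12→8→10 bottleneck 7, total now 37
augment #4: 7→1→3→0→10 bottleneck 2, total now 39
augment #5: 7→12→8→0→10 bottleneck 9, total now 48
augment #6: 7→1→3→9→0→10 bottleneck 1, total now 49
augment #7: 7→2→13→5→8→0→10 bottleneck 2, total now 51
augment #8: 7→12→13→5→8→0→10 bottleneck 1, total now 52

Maximum flow value: 52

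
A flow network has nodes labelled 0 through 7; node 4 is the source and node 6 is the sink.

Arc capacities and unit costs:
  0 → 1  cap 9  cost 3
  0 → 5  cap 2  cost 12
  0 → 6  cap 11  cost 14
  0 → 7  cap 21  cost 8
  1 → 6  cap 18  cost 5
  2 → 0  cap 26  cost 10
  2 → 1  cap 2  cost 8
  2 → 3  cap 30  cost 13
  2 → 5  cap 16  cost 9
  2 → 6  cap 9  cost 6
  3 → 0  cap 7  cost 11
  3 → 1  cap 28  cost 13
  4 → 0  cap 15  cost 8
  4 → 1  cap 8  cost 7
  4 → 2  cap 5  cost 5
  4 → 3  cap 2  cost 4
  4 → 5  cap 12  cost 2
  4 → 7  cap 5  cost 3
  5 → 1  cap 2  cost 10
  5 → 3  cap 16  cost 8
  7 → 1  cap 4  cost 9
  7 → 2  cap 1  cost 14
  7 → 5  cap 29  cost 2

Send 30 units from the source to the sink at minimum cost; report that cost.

Minimum cost for 30 units: 467

shortest-cost path #1: 4→2→6 push 5 @ unit cost 11 (adds 55)
shortest-cost path #2: 4→1→6 push 8 @ unit cost 12 (adds 96)
shortest-cost path #3: 4→0→1→6 push 9 @ unit cost 16 (adds 144)
shortest-cost path #4: 4→5→1→6 push 1 @ unit cost 17 (adds 17)
shortest-cost path #5: 4→0→6 push 6 @ unit cost 22 (adds 132)
shortest-cost path #6: 4→7→2→6 push 1 @ unit cost 23 (adds 23)
total cost = 467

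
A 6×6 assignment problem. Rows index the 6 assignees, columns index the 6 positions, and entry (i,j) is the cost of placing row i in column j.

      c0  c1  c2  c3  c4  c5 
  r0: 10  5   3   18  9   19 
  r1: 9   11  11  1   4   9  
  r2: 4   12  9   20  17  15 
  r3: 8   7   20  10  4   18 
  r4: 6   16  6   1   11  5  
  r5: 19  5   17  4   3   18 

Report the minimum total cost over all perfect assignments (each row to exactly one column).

optimal assignment: row0→col2 (cost 3), row1→col3 (cost 1), row2→col0 (cost 4), row3→col4 (cost 4), row4→col5 (cost 5), row5→col1 (cost 5)
total = 3 + 1 + 4 + 4 + 5 + 5 = 22

Minimum assignment cost: 22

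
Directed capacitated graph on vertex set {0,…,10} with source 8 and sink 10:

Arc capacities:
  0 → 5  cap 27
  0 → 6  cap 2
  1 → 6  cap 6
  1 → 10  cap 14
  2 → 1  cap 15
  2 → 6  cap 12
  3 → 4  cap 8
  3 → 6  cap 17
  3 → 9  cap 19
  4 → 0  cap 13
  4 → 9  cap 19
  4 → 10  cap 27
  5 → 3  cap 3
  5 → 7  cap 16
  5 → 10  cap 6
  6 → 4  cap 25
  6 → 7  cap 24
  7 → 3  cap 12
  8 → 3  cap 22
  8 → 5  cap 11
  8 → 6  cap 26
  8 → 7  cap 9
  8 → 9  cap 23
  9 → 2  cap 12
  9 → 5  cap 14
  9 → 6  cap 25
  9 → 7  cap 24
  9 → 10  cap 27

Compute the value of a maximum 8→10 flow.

Maximum flow value: 72

augment #1: 8→5→10 bottleneck 6, total now 6
augment #2: 8→9→10 bottleneck 23, total now 29
augment #3: 8→3→4→10 bottleneck 8, total now 37
augment #4: 8→3→9→10 bottleneck 4, total now 41
augment #5: 8→6→4→10 bottleneck 19, total now 60
augment #6: 8→3→9→2→1→10 bottleneck 10, total now 70
augment #7: 8→5→3→9→2→1→10 bottleneck 2, total now 72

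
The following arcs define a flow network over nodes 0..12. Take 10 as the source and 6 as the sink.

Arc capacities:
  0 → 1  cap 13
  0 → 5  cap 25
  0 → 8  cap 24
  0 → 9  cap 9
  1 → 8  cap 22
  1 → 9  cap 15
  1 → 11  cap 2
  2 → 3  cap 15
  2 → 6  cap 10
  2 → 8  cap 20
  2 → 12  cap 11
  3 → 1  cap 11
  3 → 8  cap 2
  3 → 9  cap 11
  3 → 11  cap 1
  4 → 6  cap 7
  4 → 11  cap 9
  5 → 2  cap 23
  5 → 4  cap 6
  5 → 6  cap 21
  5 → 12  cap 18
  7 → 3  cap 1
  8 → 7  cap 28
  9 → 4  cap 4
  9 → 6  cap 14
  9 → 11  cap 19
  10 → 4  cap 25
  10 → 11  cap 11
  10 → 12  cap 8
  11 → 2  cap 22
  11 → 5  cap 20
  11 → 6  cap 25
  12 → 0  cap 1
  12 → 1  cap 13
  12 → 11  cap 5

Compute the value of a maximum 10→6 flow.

Maximum flow value: 35

augment #1: 10→4→6 bottleneck 7, total now 7
augment #2: 10→11→6 bottleneck 11, total now 18
augment #3: 10→4→11→6 bottleneck 9, total now 27
augment #4: 10→12→11→6 bottleneck 5, total now 32
augment #5: 10→12→0→5→6 bottleneck 1, total now 33
augment #6: 10→12→1→9→6 bottleneck 2, total now 35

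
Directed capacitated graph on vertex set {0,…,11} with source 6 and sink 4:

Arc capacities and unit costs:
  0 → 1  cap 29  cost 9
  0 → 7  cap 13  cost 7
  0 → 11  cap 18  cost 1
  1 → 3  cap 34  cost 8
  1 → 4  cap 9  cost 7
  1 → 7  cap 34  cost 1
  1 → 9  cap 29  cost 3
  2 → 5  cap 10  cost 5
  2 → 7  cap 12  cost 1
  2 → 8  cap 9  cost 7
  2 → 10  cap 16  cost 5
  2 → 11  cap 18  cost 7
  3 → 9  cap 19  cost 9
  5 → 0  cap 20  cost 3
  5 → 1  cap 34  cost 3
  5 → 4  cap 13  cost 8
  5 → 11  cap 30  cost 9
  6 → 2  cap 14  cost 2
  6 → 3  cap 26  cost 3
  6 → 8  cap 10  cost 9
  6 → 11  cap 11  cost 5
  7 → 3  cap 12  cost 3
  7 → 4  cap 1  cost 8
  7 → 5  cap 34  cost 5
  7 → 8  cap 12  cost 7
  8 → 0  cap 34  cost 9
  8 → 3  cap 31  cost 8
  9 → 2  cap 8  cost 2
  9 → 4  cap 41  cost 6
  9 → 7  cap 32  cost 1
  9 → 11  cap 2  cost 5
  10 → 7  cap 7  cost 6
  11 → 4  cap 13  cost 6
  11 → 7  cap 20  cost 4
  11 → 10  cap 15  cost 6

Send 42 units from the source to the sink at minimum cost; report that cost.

shortest-cost path #1: 6→11→4 push 11 @ unit cost 11 (adds 121)
shortest-cost path #2: 6→2→7→4 push 1 @ unit cost 11 (adds 11)
shortest-cost path #3: 6→2→5→4 push 10 @ unit cost 15 (adds 150)
shortest-cost path #4: 6→2→11→4 push 2 @ unit cost 15 (adds 30)
shortest-cost path #5: 6→2→7→5→4 push 1 @ unit cost 16 (adds 16)
shortest-cost path #6: 6→3→9→4 push 17 @ unit cost 18 (adds 306)
total cost = 634

Minimum cost for 42 units: 634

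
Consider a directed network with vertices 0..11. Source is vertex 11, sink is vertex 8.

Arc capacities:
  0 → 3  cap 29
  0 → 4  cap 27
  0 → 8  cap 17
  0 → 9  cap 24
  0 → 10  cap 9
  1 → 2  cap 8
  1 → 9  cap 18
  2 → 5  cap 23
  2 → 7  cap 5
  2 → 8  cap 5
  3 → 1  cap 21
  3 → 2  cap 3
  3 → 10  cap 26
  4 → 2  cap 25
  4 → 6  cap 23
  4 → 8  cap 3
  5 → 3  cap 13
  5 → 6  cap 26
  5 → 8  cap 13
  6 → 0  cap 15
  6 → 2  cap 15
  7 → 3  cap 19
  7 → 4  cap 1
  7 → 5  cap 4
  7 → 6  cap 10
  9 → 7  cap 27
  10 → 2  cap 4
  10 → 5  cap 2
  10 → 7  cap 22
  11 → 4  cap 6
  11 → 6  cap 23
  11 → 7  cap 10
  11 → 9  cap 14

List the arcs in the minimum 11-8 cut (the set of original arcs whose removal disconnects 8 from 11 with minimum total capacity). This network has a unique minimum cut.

augment #1: 11→4→8 push 3
augment #2: 11→4→2→8 push 3
augment #3: 11→6→0→8 push 15
augment #4: 11→6→2→8 push 2
augment #5: 11→7→5→8 push 4
augment #6: 11→6→2→5→8 push 6
augment #7: 11→7→3→2→5→8 push 3
max flow = 36; residual-reachable set from 11 gives S-side
cut edges (S→T): {(2,8), (4,8), (5,8), (6,0)} total cap 36

Min-cut arcs: {(2,8), (4,8), (5,8), (6,0)} (total capacity 36)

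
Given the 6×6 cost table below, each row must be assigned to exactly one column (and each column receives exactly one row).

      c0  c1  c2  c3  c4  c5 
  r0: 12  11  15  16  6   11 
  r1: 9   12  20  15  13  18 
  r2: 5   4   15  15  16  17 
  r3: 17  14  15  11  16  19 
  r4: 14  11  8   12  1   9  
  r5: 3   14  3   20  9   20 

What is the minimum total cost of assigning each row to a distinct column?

Minimum assignment cost: 39

optimal assignment: row0→col5 (cost 11), row1→col0 (cost 9), row2→col1 (cost 4), row3→col3 (cost 11), row4→col4 (cost 1), row5→col2 (cost 3)
total = 11 + 9 + 4 + 11 + 1 + 3 = 39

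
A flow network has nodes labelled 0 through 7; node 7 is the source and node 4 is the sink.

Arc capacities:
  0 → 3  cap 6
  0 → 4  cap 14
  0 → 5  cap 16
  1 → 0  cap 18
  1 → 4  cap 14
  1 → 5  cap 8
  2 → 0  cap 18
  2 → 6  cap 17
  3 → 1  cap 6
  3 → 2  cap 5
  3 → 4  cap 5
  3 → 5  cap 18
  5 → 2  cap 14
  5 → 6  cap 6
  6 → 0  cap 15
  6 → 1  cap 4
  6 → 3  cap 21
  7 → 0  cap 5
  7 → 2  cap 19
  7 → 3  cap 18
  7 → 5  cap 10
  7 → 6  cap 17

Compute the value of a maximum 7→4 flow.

augment #1: 7→0→4 bottleneck 5, total now 5
augment #2: 7→3→4 bottleneck 5, total now 10
augment #3: 7→2→0→4 bottleneck 9, total now 19
augment #4: 7→3→1→4 bottleneck 6, total now 25
augment #5: 7→6→1→4 bottleneck 4, total now 29

Maximum flow value: 29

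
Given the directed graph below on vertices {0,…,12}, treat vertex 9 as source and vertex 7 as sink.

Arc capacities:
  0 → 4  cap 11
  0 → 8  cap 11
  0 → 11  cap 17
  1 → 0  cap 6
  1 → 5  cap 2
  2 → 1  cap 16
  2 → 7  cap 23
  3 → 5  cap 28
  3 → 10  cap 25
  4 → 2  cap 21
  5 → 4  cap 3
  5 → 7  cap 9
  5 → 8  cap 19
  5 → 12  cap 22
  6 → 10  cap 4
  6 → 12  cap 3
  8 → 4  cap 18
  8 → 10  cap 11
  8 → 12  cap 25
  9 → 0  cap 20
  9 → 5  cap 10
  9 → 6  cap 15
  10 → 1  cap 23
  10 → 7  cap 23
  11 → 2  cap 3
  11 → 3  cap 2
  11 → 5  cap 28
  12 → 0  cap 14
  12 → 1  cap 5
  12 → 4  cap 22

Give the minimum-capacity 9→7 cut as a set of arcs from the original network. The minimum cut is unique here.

Min-cut arcs: {(6,10), (6,12), (9,0), (9,5)} (total capacity 37)

augment #1: 9→5→7 push 9
augment #2: 9→6→10→7 push 4
augment #3: 9→0→4→2→7 push 11
augment #4: 9→0→8→10→7 push 9
augment #5: 9→5→4→2→7 push 1
augment #6: 9→6→12→4→2→7 push 3
max flow = 37; residual-reachable set from 9 gives S-side
cut edges (S→T): {(6,10), (6,12), (9,0), (9,5)} total cap 37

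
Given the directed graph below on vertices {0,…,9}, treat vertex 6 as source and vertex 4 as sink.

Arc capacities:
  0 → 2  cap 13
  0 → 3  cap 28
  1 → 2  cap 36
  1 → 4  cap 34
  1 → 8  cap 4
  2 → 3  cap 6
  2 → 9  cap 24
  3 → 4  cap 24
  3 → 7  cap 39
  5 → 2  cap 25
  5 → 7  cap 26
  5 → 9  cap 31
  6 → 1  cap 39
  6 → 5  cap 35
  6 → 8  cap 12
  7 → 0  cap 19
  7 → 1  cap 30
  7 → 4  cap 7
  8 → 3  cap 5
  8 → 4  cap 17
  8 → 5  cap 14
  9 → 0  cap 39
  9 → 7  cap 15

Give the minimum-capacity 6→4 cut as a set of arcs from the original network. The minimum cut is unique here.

augment #1: 6→1→4 push 34
augment #2: 6→8→4 push 12
augment #3: 6→1→8→4 push 4
augment #4: 6→5→7→4 push 7
augment #5: 6→1→2→3→4 push 1
augment #6: 6→5→2→3→4 push 5
augment #7: 6→5→7→0→3→4 push 18
max flow = 81; residual-reachable set from 6 gives S-side
cut edges (S→T): {(1,4), (1,8), (3,4), (6,8), (7,4)} total cap 81

Min-cut arcs: {(1,4), (1,8), (3,4), (6,8), (7,4)} (total capacity 81)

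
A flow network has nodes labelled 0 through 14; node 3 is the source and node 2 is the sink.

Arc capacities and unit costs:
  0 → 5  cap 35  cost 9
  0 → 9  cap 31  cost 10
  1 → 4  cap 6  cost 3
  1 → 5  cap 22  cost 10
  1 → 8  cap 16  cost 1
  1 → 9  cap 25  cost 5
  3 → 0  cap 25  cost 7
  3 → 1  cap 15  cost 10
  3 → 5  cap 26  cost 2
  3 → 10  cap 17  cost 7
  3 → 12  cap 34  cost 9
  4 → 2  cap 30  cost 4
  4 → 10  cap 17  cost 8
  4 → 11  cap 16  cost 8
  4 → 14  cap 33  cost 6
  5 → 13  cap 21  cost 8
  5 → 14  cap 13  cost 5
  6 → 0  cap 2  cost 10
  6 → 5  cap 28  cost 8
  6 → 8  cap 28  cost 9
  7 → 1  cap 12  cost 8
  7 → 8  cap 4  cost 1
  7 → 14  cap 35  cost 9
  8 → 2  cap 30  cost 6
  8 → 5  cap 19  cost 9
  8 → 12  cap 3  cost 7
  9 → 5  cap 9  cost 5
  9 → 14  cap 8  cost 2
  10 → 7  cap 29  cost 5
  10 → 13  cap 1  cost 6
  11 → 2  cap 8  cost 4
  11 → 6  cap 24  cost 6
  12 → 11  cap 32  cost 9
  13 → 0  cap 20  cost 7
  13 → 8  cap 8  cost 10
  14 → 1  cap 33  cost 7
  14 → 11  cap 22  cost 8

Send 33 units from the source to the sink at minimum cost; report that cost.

Minimum cost for 33 units: 612

shortest-cost path #1: 3→1→4→2 push 6 @ unit cost 17 (adds 102)
shortest-cost path #2: 3→1→8→2 push 9 @ unit cost 17 (adds 153)
shortest-cost path #3: 3→10→7→8→2 push 4 @ unit cost 19 (adds 76)
shortest-cost path #4: 3→5→14→11→2 push 8 @ unit cost 19 (adds 152)
shortest-cost path #5: 3→5→14→1→8→2 push 5 @ unit cost 21 (adds 105)
shortest-cost path #6: 3→12→11→14→1→8→2 push 1 @ unit cost 24 (adds 24)
total cost = 612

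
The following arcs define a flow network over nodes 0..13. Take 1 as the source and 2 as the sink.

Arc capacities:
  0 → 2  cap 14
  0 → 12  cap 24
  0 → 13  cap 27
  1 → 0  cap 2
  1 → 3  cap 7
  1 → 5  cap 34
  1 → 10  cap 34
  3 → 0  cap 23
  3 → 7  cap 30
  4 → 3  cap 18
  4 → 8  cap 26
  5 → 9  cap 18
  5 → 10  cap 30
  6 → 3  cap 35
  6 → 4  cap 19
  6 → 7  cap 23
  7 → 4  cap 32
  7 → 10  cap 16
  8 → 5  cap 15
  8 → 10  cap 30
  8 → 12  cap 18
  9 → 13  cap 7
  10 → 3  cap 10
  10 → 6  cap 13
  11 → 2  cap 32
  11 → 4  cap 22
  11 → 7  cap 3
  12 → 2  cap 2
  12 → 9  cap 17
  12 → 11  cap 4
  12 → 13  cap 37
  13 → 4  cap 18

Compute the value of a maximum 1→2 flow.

augment #1: 1→0→2 bottleneck 2, total now 2
augment #2: 1→3→0→2 bottleneck 7, total now 9
augment #3: 1→10→3→0→2 bottleneck 5, total now 14
augment #4: 1→10→3→0→12→2 bottleneck 2, total now 16
augment #5: 1→10→3→0→12→11→2 bottleneck 3, total now 19
augment #6: 1→10→6→3→0→12→11→2 bottleneck 1, total now 20

Maximum flow value: 20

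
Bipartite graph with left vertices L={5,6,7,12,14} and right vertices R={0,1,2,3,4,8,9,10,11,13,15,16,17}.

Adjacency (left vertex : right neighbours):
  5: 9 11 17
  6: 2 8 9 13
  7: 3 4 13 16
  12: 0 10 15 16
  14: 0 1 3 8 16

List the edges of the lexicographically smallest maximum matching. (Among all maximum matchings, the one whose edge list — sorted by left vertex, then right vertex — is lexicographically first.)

Lex-smallest maximum matching: {(5,9), (6,2), (7,3), (12,0), (14,1)}

|M| = 5 (so the lex-smallest maximum matching has 5 edges)
process left vertices in ascending order; for each, take the smallest-labelled available neighbour that still permits 5 edges overall, or leave it unmatched if none does
lex-smallest matching: {5-9, 6-2, 7-3, 12-0, 14-1}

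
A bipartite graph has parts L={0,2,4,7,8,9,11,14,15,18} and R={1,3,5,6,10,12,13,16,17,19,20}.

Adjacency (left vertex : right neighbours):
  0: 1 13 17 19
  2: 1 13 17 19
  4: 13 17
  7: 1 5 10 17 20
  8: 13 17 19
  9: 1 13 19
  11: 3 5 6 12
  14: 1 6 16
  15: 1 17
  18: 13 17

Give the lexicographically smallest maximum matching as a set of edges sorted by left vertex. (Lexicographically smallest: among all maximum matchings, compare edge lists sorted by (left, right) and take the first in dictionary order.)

|M| = 7 (so the lex-smallest maximum matching has 7 edges)
process left vertices in ascending order; for each, take the smallest-labelled available neighbour that still permits 7 edges overall, or leave it unmatched if none does
lex-smallest matching: {0-1, 2-13, 4-17, 7-5, 8-19, 11-3, 14-6}

Lex-smallest maximum matching: {(0,1), (2,13), (4,17), (7,5), (8,19), (11,3), (14,6)}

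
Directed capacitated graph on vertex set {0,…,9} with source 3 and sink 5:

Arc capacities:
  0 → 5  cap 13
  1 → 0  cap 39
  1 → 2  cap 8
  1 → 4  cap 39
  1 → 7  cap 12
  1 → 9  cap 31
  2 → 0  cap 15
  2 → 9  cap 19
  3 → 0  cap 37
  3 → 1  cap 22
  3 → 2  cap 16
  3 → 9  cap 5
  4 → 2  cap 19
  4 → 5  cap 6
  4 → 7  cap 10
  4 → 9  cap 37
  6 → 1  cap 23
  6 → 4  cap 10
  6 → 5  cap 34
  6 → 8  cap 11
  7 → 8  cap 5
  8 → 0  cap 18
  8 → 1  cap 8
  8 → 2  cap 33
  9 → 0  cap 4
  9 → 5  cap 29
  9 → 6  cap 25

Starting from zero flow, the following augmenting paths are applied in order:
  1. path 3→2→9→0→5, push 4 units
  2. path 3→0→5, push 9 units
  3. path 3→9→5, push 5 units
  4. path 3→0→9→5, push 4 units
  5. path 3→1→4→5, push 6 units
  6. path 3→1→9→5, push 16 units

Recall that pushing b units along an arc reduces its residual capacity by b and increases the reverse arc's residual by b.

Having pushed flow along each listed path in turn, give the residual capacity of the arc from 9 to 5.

Residual capacity of (9,5): 4

after path 1 (3→2→9→0→5, push 4): res(9,5)=29
after path 2 (3→0→5, push 9): res(9,5)=29
after path 3 (3→9→5, push 5): res(9,5)=24
after path 4 (3→0→9→5, push 4): res(9,5)=20
after path 5 (3→1→4→5, push 6): res(9,5)=20
after path 6 (3→1→9→5, push 16): res(9,5)=4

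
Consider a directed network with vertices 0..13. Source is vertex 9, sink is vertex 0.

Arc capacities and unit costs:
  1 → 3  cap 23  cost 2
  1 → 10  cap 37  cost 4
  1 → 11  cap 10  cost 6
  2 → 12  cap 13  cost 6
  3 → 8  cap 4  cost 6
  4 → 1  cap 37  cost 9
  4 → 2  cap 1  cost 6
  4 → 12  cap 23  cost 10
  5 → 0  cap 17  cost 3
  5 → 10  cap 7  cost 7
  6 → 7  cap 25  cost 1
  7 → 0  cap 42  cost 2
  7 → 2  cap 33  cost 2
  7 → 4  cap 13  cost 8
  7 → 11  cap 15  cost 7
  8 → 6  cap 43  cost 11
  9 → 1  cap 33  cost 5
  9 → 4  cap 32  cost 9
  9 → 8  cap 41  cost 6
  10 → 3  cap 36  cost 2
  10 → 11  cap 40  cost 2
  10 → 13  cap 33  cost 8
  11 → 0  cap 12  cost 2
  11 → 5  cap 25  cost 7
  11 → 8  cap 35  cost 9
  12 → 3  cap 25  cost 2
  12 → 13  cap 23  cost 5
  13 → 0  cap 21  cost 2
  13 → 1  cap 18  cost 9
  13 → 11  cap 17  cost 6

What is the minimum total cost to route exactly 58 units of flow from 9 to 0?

Minimum cost for 58 units: 1055

shortest-cost path #1: 9→1→11→0 push 10 @ unit cost 13 (adds 130)
shortest-cost path #2: 9→1→10→11→0 push 2 @ unit cost 13 (adds 26)
shortest-cost path #3: 9→1→10→13→0 push 21 @ unit cost 19 (adds 399)
shortest-cost path #4: 9→8→6→7→0 push 25 @ unit cost 20 (adds 500)
total cost = 1055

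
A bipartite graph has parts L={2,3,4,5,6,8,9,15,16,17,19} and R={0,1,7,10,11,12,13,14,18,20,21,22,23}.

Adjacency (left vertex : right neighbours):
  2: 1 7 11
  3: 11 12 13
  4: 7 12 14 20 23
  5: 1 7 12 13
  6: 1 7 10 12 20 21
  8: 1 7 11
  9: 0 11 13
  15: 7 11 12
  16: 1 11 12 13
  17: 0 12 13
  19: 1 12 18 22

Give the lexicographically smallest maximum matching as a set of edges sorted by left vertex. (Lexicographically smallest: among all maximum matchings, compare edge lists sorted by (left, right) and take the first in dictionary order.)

Lex-smallest maximum matching: {(2,1), (3,11), (4,14), (5,7), (6,10), (9,0), (15,12), (16,13), (19,18)}

|M| = 9 (so the lex-smallest maximum matching has 9 edges)
process left vertices in ascending order; for each, take the smallest-labelled available neighbour that still permits 9 edges overall, or leave it unmatched if none does
lex-smallest matching: {2-1, 3-11, 4-14, 5-7, 6-10, 9-0, 15-12, 16-13, 19-18}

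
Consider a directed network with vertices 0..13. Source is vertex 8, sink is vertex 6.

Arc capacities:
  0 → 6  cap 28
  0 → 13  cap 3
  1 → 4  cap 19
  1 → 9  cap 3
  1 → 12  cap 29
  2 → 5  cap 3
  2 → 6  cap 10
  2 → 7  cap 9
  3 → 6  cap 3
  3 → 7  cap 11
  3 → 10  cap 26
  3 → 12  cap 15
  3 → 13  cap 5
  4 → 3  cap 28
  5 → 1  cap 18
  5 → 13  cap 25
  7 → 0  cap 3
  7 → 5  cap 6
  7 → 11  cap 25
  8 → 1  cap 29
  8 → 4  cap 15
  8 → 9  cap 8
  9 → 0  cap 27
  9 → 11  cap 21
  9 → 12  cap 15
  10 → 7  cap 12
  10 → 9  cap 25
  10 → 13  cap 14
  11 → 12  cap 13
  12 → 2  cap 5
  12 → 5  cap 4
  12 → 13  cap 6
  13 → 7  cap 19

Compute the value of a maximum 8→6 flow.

augment #1: 8→4→3→6 bottleneck 3, total now 3
augment #2: 8→9→0→6 bottleneck 8, total now 11
augment #3: 8→1→9→0→6 bottleneck 3, total now 14
augment #4: 8→1→12→2→6 bottleneck 5, total now 19
augment #5: 8→4→3→7→0→6 bottleneck 3, total now 22
augment #6: 8→4→3→10→9→0→6 bottleneck 9, total now 31
augment #7: 8→1→4→3→10→9→0→6 bottleneck 5, total now 36

Maximum flow value: 36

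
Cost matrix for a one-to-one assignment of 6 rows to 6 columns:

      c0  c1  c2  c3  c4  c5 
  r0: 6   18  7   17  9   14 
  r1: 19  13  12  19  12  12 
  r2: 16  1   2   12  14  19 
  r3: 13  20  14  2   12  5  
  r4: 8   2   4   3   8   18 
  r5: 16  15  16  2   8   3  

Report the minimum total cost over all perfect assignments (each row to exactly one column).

Minimum assignment cost: 27

optimal assignment: row0→col0 (cost 6), row1→col4 (cost 12), row2→col2 (cost 2), row3→col3 (cost 2), row4→col1 (cost 2), row5→col5 (cost 3)
total = 6 + 12 + 2 + 2 + 2 + 3 = 27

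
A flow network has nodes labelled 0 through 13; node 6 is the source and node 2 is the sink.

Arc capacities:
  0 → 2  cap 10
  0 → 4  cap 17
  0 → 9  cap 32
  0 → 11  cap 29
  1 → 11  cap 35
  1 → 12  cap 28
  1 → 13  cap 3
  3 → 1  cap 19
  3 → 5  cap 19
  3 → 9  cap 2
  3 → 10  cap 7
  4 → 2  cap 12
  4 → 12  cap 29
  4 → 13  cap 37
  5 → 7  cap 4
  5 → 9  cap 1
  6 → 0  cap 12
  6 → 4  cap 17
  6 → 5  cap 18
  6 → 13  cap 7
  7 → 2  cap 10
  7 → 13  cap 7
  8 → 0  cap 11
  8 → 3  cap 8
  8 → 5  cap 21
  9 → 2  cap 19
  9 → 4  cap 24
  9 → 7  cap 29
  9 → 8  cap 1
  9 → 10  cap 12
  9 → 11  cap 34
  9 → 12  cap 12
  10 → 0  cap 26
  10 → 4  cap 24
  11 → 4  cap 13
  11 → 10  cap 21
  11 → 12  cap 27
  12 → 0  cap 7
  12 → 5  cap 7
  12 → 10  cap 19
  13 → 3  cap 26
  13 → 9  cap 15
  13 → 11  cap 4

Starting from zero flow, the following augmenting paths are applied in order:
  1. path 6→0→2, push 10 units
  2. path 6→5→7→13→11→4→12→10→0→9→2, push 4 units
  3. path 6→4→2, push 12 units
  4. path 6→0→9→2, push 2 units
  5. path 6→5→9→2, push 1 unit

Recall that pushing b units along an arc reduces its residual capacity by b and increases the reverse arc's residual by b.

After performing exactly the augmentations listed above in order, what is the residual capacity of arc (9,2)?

Residual capacity of (9,2): 12

after path 1 (6→0→2, push 10): res(9,2)=19
after path 2 (6→5→7→13→11→4→12→10→0→9→2, push 4): res(9,2)=15
after path 3 (6→4→2, push 12): res(9,2)=15
after path 4 (6→0→9→2, push 2): res(9,2)=13
after path 5 (6→5→9→2, push 1): res(9,2)=12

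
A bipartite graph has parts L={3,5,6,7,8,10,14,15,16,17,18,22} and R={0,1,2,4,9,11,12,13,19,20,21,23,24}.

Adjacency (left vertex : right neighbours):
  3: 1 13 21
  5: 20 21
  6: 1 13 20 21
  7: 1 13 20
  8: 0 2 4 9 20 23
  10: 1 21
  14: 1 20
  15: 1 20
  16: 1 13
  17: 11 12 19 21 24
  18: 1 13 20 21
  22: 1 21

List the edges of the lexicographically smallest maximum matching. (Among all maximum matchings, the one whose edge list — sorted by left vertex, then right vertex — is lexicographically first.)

Lex-smallest maximum matching: {(3,1), (5,20), (6,13), (8,0), (10,21), (17,11)}

|M| = 6 (so the lex-smallest maximum matching has 6 edges)
process left vertices in ascending order; for each, take the smallest-labelled available neighbour that still permits 6 edges overall, or leave it unmatched if none does
lex-smallest matching: {3-1, 5-20, 6-13, 8-0, 10-21, 17-11}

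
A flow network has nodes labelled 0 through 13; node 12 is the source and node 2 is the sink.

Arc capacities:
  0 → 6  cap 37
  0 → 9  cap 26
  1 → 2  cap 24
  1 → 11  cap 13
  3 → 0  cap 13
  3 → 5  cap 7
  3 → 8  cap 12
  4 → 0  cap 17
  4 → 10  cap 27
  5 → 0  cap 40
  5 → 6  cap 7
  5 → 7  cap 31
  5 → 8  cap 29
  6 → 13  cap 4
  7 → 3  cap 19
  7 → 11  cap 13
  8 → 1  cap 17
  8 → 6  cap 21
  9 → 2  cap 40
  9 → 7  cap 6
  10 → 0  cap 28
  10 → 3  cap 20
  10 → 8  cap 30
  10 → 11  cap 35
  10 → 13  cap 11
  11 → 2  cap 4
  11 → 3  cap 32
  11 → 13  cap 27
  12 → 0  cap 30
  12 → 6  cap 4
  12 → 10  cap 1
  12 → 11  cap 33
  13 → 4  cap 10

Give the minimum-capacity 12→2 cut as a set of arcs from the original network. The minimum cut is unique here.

Min-cut arcs: {(0,9), (8,1), (11,2)} (total capacity 47)

augment #1: 12→11→2 push 4
augment #2: 12→0→9→2 push 26
augment #3: 12→10→8→1→2 push 1
augment #4: 12→11→3→8→1→2 push 12
augment #5: 12→11→3→5→8→1→2 push 4
max flow = 47; residual-reachable set from 12 gives S-side
cut edges (S→T): {(0,9), (8,1), (11,2)} total cap 47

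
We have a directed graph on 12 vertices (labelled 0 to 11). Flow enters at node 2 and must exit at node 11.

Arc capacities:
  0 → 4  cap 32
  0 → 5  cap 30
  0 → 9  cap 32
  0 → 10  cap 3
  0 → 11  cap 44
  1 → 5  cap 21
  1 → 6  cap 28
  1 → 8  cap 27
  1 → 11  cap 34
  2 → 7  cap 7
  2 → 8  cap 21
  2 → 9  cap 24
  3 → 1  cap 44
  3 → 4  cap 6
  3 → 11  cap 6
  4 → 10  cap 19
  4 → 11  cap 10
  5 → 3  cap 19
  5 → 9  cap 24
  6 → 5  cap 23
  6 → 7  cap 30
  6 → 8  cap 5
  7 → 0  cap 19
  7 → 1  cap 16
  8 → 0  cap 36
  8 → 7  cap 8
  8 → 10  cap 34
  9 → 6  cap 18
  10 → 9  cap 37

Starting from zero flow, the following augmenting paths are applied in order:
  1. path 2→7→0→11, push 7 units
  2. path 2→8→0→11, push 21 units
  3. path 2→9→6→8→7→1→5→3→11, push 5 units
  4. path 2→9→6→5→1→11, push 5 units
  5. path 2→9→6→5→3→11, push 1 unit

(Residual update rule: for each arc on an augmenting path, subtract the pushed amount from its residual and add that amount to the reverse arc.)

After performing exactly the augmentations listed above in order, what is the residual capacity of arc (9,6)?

Residual capacity of (9,6): 7

after path 1 (2→7→0→11, push 7): res(9,6)=18
after path 2 (2→8→0→11, push 21): res(9,6)=18
after path 3 (2→9→6→8→7→1→5→3→11, push 5): res(9,6)=13
after path 4 (2→9→6→5→1→11, push 5): res(9,6)=8
after path 5 (2→9→6→5→3→11, push 1): res(9,6)=7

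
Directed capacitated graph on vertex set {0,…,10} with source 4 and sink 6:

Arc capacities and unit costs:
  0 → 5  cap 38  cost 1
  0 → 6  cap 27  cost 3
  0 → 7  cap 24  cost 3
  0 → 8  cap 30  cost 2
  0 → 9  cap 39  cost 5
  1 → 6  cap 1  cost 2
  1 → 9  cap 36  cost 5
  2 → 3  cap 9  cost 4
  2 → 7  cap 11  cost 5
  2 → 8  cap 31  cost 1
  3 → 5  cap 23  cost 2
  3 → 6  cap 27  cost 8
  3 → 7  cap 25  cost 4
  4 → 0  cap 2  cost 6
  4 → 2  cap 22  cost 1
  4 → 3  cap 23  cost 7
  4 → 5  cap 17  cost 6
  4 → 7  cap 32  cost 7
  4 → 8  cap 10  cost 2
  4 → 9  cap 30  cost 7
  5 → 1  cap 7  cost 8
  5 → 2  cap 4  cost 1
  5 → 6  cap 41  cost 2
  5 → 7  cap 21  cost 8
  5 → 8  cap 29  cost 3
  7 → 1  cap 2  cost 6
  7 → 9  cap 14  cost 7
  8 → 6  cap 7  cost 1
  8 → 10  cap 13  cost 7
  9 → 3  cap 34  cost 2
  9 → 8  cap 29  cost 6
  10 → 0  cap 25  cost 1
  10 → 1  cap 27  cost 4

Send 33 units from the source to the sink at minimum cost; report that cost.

Minimum cost for 33 units: 238

shortest-cost path #1: 4→8→6 push 7 @ unit cost 3 (adds 21)
shortest-cost path #2: 4→5→6 push 17 @ unit cost 8 (adds 136)
shortest-cost path #3: 4→0→6 push 2 @ unit cost 9 (adds 18)
shortest-cost path #4: 4→2→3→5→6 push 7 @ unit cost 9 (adds 63)
total cost = 238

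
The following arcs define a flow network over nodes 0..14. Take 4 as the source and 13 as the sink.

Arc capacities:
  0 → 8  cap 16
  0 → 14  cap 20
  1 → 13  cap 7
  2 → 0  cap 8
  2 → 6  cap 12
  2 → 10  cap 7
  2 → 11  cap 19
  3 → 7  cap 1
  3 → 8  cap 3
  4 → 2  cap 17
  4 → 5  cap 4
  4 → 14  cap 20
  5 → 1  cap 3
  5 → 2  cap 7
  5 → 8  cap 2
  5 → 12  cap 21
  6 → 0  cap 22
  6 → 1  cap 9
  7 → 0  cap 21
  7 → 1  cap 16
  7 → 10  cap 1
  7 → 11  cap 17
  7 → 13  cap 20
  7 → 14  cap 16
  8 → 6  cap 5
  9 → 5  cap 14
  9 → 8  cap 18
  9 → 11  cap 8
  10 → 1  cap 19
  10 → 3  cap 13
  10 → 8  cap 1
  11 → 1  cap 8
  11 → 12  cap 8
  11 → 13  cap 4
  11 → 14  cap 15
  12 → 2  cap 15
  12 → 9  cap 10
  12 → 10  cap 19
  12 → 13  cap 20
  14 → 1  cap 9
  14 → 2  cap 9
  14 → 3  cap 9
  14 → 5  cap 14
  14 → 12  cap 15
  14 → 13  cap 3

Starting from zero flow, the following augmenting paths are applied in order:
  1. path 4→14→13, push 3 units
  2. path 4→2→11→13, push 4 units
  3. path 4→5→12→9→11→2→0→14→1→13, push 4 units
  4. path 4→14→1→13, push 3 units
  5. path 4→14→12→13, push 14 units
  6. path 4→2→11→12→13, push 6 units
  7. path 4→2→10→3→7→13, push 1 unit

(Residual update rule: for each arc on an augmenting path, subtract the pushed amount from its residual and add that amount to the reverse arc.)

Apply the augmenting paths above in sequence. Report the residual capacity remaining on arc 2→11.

after path 1 (4→14→13, push 3): res(2,11)=19
after path 2 (4→2→11→13, push 4): res(2,11)=15
after path 3 (4→5→12→9→11→2→0→14→1→13, push 4): res(2,11)=19
after path 4 (4→14→1→13, push 3): res(2,11)=19
after path 5 (4→14→12→13, push 14): res(2,11)=19
after path 6 (4→2→11→12→13, push 6): res(2,11)=13
after path 7 (4→2→10→3→7→13, push 1): res(2,11)=13

Residual capacity of (2,11): 13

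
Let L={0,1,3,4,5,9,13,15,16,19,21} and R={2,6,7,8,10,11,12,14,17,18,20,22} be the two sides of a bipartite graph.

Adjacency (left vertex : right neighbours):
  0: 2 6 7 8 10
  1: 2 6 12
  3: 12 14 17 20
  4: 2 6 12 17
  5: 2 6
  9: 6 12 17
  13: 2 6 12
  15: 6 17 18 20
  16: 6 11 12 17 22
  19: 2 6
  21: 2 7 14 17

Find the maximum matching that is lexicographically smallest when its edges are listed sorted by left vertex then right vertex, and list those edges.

Lex-smallest maximum matching: {(0,7), (1,2), (3,20), (4,6), (9,17), (13,12), (15,18), (16,11), (21,14)}

|M| = 9 (so the lex-smallest maximum matching has 9 edges)
process left vertices in ascending order; for each, take the smallest-labelled available neighbour that still permits 9 edges overall, or leave it unmatched if none does
lex-smallest matching: {0-7, 1-2, 3-20, 4-6, 9-17, 13-12, 15-18, 16-11, 21-14}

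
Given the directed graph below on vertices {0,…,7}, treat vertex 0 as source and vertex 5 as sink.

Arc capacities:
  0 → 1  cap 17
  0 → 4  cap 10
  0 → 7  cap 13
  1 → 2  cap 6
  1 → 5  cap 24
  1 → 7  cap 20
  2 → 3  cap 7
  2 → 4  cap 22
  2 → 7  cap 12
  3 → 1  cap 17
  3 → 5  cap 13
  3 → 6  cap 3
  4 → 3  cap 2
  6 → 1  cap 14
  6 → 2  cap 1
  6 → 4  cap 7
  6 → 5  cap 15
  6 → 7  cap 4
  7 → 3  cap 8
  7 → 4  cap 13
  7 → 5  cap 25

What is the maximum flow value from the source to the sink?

augment #1: 0→1→5 bottleneck 17, total now 17
augment #2: 0→7→5 bottleneck 13, total now 30
augment #3: 0→4→3→5 bottleneck 2, total now 32

Maximum flow value: 32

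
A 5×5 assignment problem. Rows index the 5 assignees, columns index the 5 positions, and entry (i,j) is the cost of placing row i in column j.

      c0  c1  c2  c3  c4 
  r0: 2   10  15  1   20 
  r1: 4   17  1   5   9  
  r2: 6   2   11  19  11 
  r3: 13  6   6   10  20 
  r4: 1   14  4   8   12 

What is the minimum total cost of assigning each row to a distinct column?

optimal assignment: row0→col3 (cost 1), row1→col4 (cost 9), row2→col1 (cost 2), row3→col2 (cost 6), row4→col0 (cost 1)
total = 1 + 9 + 2 + 6 + 1 = 19

Minimum assignment cost: 19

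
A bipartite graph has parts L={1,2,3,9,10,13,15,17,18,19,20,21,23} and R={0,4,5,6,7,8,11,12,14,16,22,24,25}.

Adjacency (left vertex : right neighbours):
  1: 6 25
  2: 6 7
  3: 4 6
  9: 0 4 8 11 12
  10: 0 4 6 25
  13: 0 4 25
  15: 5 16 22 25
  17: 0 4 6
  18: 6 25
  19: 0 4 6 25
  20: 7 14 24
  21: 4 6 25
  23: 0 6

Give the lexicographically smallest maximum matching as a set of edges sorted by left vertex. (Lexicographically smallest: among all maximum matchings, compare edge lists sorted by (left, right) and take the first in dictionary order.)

Lex-smallest maximum matching: {(1,6), (2,7), (3,4), (9,8), (10,0), (13,25), (15,5), (20,14)}

|M| = 8 (so the lex-smallest maximum matching has 8 edges)
process left vertices in ascending order; for each, take the smallest-labelled available neighbour that still permits 8 edges overall, or leave it unmatched if none does
lex-smallest matching: {1-6, 2-7, 3-4, 9-8, 10-0, 13-25, 15-5, 20-14}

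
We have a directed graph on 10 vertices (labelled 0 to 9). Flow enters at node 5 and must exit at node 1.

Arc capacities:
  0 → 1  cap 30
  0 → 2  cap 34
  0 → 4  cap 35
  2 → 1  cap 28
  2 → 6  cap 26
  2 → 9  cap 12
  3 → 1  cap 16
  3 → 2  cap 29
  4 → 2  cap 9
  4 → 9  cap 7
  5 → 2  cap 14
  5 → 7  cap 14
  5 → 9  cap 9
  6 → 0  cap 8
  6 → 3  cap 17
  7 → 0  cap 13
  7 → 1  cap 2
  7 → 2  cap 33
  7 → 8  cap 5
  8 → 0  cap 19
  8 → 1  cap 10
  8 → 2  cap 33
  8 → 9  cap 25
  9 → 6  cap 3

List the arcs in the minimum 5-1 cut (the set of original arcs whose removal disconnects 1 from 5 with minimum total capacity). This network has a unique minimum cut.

Min-cut arcs: {(5,2), (5,7), (9,6)} (total capacity 31)

augment #1: 5→2→1 push 14
augment #2: 5→7→1 push 2
augment #3: 5→7→0→1 push 12
augment #4: 5→9→6→0→1 push 3
max flow = 31; residual-reachable set from 5 gives S-side
cut edges (S→T): {(5,2), (5,7), (9,6)} total cap 31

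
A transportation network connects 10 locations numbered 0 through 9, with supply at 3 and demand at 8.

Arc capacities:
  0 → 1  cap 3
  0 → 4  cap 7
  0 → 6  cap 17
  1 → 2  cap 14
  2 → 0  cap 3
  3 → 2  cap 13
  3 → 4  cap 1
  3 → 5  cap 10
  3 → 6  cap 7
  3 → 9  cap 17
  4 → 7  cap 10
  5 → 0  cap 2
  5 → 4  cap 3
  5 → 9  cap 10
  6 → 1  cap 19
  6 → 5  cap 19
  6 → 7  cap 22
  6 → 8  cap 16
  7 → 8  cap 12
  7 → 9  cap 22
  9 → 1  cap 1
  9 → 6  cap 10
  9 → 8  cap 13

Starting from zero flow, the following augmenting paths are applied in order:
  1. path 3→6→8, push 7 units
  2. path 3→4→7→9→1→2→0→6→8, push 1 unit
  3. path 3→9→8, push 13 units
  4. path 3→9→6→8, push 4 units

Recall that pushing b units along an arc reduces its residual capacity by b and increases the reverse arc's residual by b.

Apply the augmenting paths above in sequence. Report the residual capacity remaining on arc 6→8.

Residual capacity of (6,8): 4

after path 1 (3→6→8, push 7): res(6,8)=9
after path 2 (3→4→7→9→1→2→0→6→8, push 1): res(6,8)=8
after path 3 (3→9→8, push 13): res(6,8)=8
after path 4 (3→9→6→8, push 4): res(6,8)=4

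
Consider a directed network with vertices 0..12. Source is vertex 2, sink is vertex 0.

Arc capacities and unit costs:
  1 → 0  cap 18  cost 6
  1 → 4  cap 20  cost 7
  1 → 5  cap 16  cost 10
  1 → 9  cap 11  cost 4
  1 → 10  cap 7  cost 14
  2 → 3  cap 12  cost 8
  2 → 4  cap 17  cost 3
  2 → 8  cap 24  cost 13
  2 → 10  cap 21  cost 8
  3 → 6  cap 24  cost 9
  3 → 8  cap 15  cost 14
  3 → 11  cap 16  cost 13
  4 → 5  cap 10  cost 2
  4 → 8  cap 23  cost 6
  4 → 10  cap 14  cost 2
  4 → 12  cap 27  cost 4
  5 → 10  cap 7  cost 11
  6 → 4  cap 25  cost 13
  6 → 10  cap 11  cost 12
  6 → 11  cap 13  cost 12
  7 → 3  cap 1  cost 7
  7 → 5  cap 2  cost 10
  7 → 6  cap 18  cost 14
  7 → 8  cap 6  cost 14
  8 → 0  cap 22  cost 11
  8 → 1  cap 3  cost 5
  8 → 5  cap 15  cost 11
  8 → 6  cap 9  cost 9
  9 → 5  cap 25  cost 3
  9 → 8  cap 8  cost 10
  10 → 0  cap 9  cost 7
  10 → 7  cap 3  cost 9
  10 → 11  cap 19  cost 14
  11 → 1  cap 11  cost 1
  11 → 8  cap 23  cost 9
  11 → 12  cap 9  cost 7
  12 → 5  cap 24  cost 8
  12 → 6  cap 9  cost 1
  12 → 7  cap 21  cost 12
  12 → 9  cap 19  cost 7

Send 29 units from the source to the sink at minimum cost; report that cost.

shortest-cost path #1: 2→4→10→0 push 9 @ unit cost 12 (adds 108)
shortest-cost path #2: 2→4→8→0 push 8 @ unit cost 20 (adds 160)
shortest-cost path #3: 2→10→4→8→0 push 9 @ unit cost 23 (adds 207)
shortest-cost path #4: 2→8→0 push 3 @ unit cost 24 (adds 72)
total cost = 547

Minimum cost for 29 units: 547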